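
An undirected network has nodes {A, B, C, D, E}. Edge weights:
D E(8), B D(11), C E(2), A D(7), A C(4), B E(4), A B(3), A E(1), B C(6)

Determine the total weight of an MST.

Kruskal's algorithm — process edges by increasing weight (ties by edge label):
A E (1): add — endpoints in different components.
C E (2): add — endpoints in different components.
A B (3): add — endpoints in different components.
A C (4): skip — A and C already connected.
B E (4): skip — B and E already connected.
B C (6): skip — B and C already connected.
A D (7): add — endpoints in different components.
MST edges: A E, C E, A B, A D; total weight 1+2+3+7 = 13.

13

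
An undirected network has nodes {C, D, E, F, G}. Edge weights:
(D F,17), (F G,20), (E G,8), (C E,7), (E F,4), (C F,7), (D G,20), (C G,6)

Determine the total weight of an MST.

Kruskal: consider edges lightest-first.
E F (4): add. Components now {C} {D} {E,F} {G}
C G (6): add. Components now {C,G} {D} {E,F}
C E (7): add. Components now {C,E,F,G} {D}
C F (7): skip — C and F already connected.
E G (8): skip — E and G already connected.
D F (17): add. Components now {C,D,E,F,G}
MST edges: E F, C G, C E, D F; total weight 4+6+7+17 = 34.

34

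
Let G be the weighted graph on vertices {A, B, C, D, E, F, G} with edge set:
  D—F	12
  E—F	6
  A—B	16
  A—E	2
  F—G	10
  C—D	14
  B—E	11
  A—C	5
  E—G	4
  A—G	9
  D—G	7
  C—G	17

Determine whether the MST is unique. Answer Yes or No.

Yes

Sort edges by weight, then run Kruskal:
A—E (2): add — endpoints in different components.
E—G (4): add — endpoints in different components.
A—C (5): add — endpoints in different components.
E—F (6): add — endpoints in different components.
D—G (7): add — endpoints in different components.
A—G (9): skip — A and G already connected.
F—G (10): skip — F and G already connected.
B—E (11): add — endpoints in different components.
Every non-tree edge has weight strictly greater than the heaviest edge on the tree path between its endpoints, so the MST is unique.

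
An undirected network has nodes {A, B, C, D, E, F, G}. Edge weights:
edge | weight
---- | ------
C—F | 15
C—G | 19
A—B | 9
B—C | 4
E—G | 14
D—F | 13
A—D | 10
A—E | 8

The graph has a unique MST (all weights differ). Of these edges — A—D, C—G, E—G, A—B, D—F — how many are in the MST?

Kruskal's algorithm — process edges by increasing weight (ties by edge label):
B—C (4): add — endpoints in different components.
A—E (8): add — endpoints in different components.
A—B (9): add — endpoints in different components.
A—D (10): add — endpoints in different components.
D—F (13): add — endpoints in different components.
E—G (14): add — endpoints in different components.
MST edge set: {B—C, A—E, A—B, A—D, D—F, E—G}.
Of the listed edges, {A—D, E—G, A—B, D—F} are in the MST → 4.

4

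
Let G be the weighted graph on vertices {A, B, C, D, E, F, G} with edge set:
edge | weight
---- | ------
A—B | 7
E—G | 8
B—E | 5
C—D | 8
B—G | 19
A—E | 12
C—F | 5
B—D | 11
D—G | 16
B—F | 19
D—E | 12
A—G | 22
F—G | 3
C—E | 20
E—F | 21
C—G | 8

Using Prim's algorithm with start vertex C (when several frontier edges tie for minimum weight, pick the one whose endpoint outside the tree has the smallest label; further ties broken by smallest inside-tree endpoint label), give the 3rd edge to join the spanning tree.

C-D

Grow the tree from C using Prim:
Step 1: cheapest edge leaving the tree is C—F (5); add F.
Step 2: cheapest edge leaving the tree is F—G (3); add G.
Step 3: cheapest edge leaving the tree is C—D (8); add D.
Step 4: cheapest edge leaving the tree is E—G (8); add E.
Step 5: cheapest edge leaving the tree is B—E (5); add B.
Step 6: cheapest edge leaving the tree is A—B (7); add A.
The 3rd edge added is C—D.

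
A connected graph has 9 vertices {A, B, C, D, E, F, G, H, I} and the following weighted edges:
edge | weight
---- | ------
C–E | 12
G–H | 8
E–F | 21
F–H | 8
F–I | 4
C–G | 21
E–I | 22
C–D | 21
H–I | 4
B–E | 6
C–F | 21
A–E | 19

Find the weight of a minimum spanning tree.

Prim, starting at H.
Step 1: cheapest edge leaving the tree is H–I (4); add I.
Step 2: cheapest edge leaving the tree is F–I (4); add F.
Step 3: cheapest edge leaving the tree is G–H (8); add G.
Step 4: cheapest edge leaving the tree is C–F (21); add C.
Step 5: cheapest edge leaving the tree is C–E (12); add E.
Step 6: cheapest edge leaving the tree is B–E (6); add B.
Step 7: cheapest edge leaving the tree is A–E (19); add A.
Step 8: cheapest edge leaving the tree is C–D (21); add D.
MST edges: H–I, F–I, G–H, C–F, C–E, B–E, A–E, C–D; total weight 4+4+8+21+12+6+19+21 = 95.

95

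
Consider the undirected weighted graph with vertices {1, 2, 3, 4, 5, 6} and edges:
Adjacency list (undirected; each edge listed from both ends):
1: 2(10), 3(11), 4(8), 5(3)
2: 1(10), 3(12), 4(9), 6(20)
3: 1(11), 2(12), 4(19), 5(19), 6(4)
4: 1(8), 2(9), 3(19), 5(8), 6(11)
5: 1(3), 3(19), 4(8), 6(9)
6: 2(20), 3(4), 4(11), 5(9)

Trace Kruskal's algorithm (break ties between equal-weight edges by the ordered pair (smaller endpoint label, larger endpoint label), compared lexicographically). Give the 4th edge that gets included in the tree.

Sort edges by weight, then run Kruskal:
1-5 (3): add. Components now {1,5} {2} {3} {4} {6}
3-6 (4): add. Components now {1,5} {2} {3,6} {4}
1-4 (8): add. Components now {1,4,5} {2} {3,6}
4-5 (8): skip — 4 and 5 already connected.
2-4 (9): add. Components now {1,2,4,5} {3,6}
5-6 (9): add. Components now {1,2,3,4,5,6}
The 4th edge added is 2-4.

2-4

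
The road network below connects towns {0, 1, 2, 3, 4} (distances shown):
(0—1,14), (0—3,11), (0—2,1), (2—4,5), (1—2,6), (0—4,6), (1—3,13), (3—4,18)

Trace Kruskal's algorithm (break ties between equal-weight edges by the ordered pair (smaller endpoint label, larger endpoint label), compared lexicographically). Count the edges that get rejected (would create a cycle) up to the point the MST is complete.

1

Kruskal: consider edges lightest-first.
0—2 (1): add. Components now {0,2} {1} {3} {4}
2—4 (5): add. Components now {0,2,4} {1} {3}
0—4 (6): skip — 0 and 4 already connected.
1—2 (6): add. Components now {0,1,2,4} {3}
0—3 (11): add. Components now {0,1,2,3,4}
Edges rejected before the tree was complete: 1.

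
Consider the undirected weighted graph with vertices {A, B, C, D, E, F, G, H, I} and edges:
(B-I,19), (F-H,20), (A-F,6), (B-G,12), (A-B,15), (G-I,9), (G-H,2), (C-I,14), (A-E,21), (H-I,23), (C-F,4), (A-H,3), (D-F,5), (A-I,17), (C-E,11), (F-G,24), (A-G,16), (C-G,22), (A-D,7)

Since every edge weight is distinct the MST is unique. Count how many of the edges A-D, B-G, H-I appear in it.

1

Sort edges by weight, then run Kruskal:
G-H (2): add — endpoints in different components.
A-H (3): add — endpoints in different components.
C-F (4): add — endpoints in different components.
D-F (5): add — endpoints in different components.
A-F (6): add — endpoints in different components.
A-D (7): skip — A and D already connected.
G-I (9): add — endpoints in different components.
C-E (11): add — endpoints in different components.
B-G (12): add — endpoints in different components.
MST edge set: {G-H, A-H, C-F, D-F, A-F, G-I, C-E, B-G}.
Of the listed edges, {B-G} are in the MST → 1.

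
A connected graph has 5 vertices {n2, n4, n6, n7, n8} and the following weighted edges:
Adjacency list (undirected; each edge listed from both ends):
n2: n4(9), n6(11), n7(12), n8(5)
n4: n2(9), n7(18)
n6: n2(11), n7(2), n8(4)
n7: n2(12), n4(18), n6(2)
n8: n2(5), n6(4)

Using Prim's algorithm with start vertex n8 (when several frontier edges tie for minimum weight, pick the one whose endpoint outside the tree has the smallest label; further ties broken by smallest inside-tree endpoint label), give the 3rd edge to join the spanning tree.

Prim's algorithm from n8:
Step 1: cheapest edge leaving the tree is n6–n8 (4); add n6.
Step 2: cheapest edge leaving the tree is n6–n7 (2); add n7.
Step 3: cheapest edge leaving the tree is n2–n8 (5); add n2.
Step 4: cheapest edge leaving the tree is n2–n4 (9); add n4.
The 3rd edge added is n2–n8.

n2-n8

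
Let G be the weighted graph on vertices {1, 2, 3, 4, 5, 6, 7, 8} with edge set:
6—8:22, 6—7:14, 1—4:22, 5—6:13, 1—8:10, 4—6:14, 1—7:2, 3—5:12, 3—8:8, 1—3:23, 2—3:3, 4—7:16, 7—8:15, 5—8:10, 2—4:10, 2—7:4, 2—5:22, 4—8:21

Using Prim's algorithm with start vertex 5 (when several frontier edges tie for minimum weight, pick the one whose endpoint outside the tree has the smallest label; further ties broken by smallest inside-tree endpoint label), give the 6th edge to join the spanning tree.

2-4

Prim, starting at 5.
Step 1: cheapest edge leaving the tree is 5—8 (10); add 8.
Step 2: cheapest edge leaving the tree is 3—8 (8); add 3.
Step 3: cheapest edge leaving the tree is 2—3 (3); add 2.
Step 4: cheapest edge leaving the tree is 2—7 (4); add 7.
Step 5: cheapest edge leaving the tree is 1—7 (2); add 1.
Step 6: cheapest edge leaving the tree is 2—4 (10); add 4.
Step 7: cheapest edge leaving the tree is 5—6 (13); add 6.
The 6th edge added is 2—4.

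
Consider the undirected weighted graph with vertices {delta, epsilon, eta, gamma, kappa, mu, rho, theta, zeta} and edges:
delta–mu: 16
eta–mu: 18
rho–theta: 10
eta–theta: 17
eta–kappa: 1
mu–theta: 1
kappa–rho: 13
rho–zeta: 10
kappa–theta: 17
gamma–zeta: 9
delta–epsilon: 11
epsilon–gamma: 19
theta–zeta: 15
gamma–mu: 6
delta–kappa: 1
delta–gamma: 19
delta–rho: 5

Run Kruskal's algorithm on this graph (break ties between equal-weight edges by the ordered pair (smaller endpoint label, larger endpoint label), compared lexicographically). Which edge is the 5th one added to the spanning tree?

Kruskal's algorithm — process edges by increasing weight (ties by edge label):
delta–kappa (1): add — endpoints in different components.
eta–kappa (1): add — endpoints in different components.
mu–theta (1): add — endpoints in different components.
delta–rho (5): add — endpoints in different components.
gamma–mu (6): add — endpoints in different components.
gamma–zeta (9): add — endpoints in different components.
rho–theta (10): add — endpoints in different components.
rho–zeta (10): skip — zeta and rho already connected.
delta–epsilon (11): add — endpoints in different components.
The 5th edge added is gamma–mu.

gamma-mu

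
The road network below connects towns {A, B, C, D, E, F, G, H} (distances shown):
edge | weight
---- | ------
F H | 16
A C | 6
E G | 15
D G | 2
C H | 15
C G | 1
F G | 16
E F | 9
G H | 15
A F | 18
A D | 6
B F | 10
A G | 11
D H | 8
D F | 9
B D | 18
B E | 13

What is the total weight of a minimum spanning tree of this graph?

Sort edges by weight, then run Kruskal:
C G (1): add — endpoints in different components.
D G (2): add — endpoints in different components.
A C (6): add — endpoints in different components.
A D (6): skip — A and D already connected.
D H (8): add — endpoints in different components.
D F (9): add — endpoints in different components.
E F (9): add — endpoints in different components.
B F (10): add — endpoints in different components.
MST edges: C G, D G, A C, D H, D F, E F, B F; total weight 1+2+6+8+9+9+10 = 45.

45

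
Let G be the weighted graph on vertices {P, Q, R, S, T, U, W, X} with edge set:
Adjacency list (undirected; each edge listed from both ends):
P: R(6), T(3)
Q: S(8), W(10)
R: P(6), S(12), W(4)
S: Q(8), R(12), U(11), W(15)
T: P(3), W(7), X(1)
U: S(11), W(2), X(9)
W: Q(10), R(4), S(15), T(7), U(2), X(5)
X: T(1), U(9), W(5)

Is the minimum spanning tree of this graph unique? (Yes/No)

Yes

Sort edges by weight, then run Kruskal:
T-X (1): add — endpoints in different components.
U-W (2): add — endpoints in different components.
P-T (3): add — endpoints in different components.
R-W (4): add — endpoints in different components.
W-X (5): add — endpoints in different components.
P-R (6): skip — R and P already connected.
T-W (7): skip — T and W already connected.
Q-S (8): add — endpoints in different components.
U-X (9): skip — U and X already connected.
Q-W (10): add — endpoints in different components.
Every non-tree edge has weight strictly greater than the heaviest edge on the tree path between its endpoints, so the MST is unique.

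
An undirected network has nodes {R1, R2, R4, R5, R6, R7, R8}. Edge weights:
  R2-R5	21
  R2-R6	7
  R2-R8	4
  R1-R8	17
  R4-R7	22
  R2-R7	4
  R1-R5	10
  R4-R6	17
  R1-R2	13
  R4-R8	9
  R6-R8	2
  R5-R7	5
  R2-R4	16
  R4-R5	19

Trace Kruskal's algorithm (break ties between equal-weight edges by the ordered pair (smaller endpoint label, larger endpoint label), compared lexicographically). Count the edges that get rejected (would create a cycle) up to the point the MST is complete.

1

Kruskal: consider edges lightest-first.
R6-R8 (2): add. Components now {R6,R8} {R4} {R1} {R5} {R7} {R2}
R2-R7 (4): add. Components now {R6,R8} {R4} {R1} {R5} {R2,R7}
R2-R8 (4): add. Components now {R2,R6,R7,R8} {R4} {R1} {R5}
R5-R7 (5): add. Components now {R2,R5,R6,R7,R8} {R4} {R1}
R2-R6 (7): skip — R2 and R6 already connected.
R4-R8 (9): add. Components now {R2,R4,R5,R6,R7,R8} {R1}
R1-R5 (10): add. Components now {R1,R2,R4,R5,R6,R7,R8}
Edges rejected before the tree was complete: 1.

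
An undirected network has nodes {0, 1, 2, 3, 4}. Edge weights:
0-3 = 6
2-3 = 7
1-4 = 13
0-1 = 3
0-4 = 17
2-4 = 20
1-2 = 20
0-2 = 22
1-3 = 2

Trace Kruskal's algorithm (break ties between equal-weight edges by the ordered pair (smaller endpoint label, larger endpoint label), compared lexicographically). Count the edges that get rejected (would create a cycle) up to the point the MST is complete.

Sort edges by weight, then run Kruskal:
1-3 (2): add. Components now {0} {1,3} {2} {4}
0-1 (3): add. Components now {0,1,3} {2} {4}
0-3 (6): skip — 0 and 3 already connected.
2-3 (7): add. Components now {0,1,2,3} {4}
1-4 (13): add. Components now {0,1,2,3,4}
Edges rejected before the tree was complete: 1.

1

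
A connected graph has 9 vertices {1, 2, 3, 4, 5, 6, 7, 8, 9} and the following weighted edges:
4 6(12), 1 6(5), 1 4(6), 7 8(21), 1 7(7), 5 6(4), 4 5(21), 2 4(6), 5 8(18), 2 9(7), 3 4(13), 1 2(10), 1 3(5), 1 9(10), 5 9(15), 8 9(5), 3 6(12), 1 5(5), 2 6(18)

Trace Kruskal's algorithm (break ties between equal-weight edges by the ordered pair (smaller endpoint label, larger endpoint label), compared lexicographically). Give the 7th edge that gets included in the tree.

1-7

Kruskal: consider edges lightest-first.
5 6 (4): add — endpoints in different components.
1 3 (5): add — endpoints in different components.
1 5 (5): add — endpoints in different components.
1 6 (5): skip — 1 and 6 already connected.
8 9 (5): add — endpoints in different components.
1 4 (6): add — endpoints in different components.
2 4 (6): add — endpoints in different components.
1 7 (7): add — endpoints in different components.
2 9 (7): add — endpoints in different components.
The 7th edge added is 1 7.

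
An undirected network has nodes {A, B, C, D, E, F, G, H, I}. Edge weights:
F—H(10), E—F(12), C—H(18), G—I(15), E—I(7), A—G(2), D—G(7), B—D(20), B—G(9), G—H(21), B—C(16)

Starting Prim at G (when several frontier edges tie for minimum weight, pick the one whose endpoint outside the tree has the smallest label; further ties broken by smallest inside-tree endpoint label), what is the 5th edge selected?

Grow the tree from G using Prim:
Step 1: frontier [A—G 2, D—G 7, B—G 9, G—I 15, G—H 21] → take A—G (2); add A.
Step 2: frontier [D—G 7, B—G 9, G—I 15, G—H 21] → take D—G (7); add D.
Step 3: frontier [B—D 20, B—G 9, G—I 15, G—H 21] → take B—G (9); add B.
Step 4: frontier [B—C 16, G—I 15, G—H 21] → take G—I (15); add I.
Step 5: frontier [B—C 16, G—H 21, E—I 7] → take E—I (7); add E.
Step 6: frontier [B—C 16, E—F 12, G—H 21] → take E—F (12); add F.
Step 7: frontier [B—C 16, F—H 10, G—H 21] → take F—H (10); add H.
Step 8: frontier [B—C 16, C—H 18] → take B—C (16); add C.
The 5th edge added is E—I.

E-I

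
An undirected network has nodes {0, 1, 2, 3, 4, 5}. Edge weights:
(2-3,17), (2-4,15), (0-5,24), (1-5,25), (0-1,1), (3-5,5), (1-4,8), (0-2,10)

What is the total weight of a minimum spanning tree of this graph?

41

Prim, starting at 0.
Step 1: cheapest edge leaving the tree is 0-1 (1); add 1.
Step 2: cheapest edge leaving the tree is 1-4 (8); add 4.
Step 3: cheapest edge leaving the tree is 0-2 (10); add 2.
Step 4: cheapest edge leaving the tree is 2-3 (17); add 3.
Step 5: cheapest edge leaving the tree is 3-5 (5); add 5.
MST edges: 0-1, 1-4, 0-2, 2-3, 3-5; total weight 1+8+10+17+5 = 41.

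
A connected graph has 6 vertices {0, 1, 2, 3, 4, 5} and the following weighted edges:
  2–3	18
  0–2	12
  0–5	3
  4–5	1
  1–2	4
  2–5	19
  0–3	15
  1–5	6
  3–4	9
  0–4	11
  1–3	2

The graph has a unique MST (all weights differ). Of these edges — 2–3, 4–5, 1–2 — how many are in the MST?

2

Kruskal's algorithm — process edges by increasing weight (ties by edge label):
4–5 (1): add — endpoints in different components.
1–3 (2): add — endpoints in different components.
0–5 (3): add — endpoints in different components.
1–2 (4): add — endpoints in different components.
1–5 (6): add — endpoints in different components.
MST edge set: {4–5, 1–3, 0–5, 1–2, 1–5}.
Of the listed edges, {4–5, 1–2} are in the MST → 2.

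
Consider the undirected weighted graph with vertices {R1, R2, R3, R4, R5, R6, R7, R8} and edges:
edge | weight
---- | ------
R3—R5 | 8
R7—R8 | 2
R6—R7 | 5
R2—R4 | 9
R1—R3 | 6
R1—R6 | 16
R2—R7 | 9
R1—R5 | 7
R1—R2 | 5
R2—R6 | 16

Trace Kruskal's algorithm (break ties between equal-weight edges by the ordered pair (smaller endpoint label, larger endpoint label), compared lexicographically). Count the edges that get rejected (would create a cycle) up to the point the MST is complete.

1

Kruskal: consider edges lightest-first.
R7—R8 (2): add — endpoints in different components.
R1—R2 (5): add — endpoints in different components.
R6—R7 (5): add — endpoints in different components.
R1—R3 (6): add — endpoints in different components.
R1—R5 (7): add — endpoints in different components.
R3—R5 (8): skip — R3 and R5 already connected.
R2—R4 (9): add — endpoints in different components.
R2—R7 (9): add — endpoints in different components.
Edges rejected before the tree was complete: 1.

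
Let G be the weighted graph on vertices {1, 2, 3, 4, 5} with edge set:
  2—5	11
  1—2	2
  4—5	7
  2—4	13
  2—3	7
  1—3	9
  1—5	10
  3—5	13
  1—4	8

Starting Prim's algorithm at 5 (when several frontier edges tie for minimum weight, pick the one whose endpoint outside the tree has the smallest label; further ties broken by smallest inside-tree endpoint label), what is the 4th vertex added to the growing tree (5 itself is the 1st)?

Prim's algorithm from 5:
Step 1: cheapest edge leaving the tree is 4—5 (7); add 4.
Step 2: cheapest edge leaving the tree is 1—4 (8); add 1.
Step 3: cheapest edge leaving the tree is 1—2 (2); add 2.
Step 4: cheapest edge leaving the tree is 2—3 (7); add 3.
Vertex order: 5, 4, 1, 2, 3. The 4th vertex is 2.

2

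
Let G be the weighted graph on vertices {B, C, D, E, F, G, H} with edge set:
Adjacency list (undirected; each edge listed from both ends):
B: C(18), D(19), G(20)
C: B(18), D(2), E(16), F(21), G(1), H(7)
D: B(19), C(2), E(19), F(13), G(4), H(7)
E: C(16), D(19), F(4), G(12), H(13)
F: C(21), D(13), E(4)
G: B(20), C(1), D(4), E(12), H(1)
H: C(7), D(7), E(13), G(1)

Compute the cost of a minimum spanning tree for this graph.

38

Grow the tree from B using Prim:
Step 1: cheapest edge leaving the tree is B—C (18); add C.
Step 2: cheapest edge leaving the tree is C—G (1); add G.
Step 3: cheapest edge leaving the tree is G—H (1); add H.
Step 4: cheapest edge leaving the tree is C—D (2); add D.
Step 5: cheapest edge leaving the tree is E—G (12); add E.
Step 6: cheapest edge leaving the tree is E—F (4); add F.
MST edges: B—C, C—G, G—H, C—D, E—G, E—F; total weight 18+1+1+2+12+4 = 38.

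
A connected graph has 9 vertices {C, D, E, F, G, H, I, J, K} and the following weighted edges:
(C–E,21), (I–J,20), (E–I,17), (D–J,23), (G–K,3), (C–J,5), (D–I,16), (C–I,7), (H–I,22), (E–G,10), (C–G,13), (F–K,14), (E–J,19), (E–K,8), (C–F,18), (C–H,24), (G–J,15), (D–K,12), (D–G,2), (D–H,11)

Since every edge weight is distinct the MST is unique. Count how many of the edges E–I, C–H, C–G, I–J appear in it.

1

Kruskal's algorithm — process edges by increasing weight (ties by edge label):
D–G (2): add — endpoints in different components.
G–K (3): add — endpoints in different components.
C–J (5): add — endpoints in different components.
C–I (7): add — endpoints in different components.
E–K (8): add — endpoints in different components.
E–G (10): skip — E and G already connected.
D–H (11): add — endpoints in different components.
D–K (12): skip — D and K already connected.
C–G (13): add — endpoints in different components.
F–K (14): add — endpoints in different components.
MST edge set: {D–G, G–K, C–J, C–I, E–K, D–H, C–G, F–K}.
Of the listed edges, {C–G} are in the MST → 1.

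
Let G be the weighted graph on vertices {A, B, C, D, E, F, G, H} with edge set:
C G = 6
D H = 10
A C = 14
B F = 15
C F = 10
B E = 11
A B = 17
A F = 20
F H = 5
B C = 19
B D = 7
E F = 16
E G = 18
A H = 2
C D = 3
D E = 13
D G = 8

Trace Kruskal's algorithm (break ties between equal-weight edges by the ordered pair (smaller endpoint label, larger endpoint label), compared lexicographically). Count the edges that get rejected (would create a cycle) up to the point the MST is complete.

Kruskal: consider edges lightest-first.
A H (2): add — endpoints in different components.
C D (3): add — endpoints in different components.
F H (5): add — endpoints in different components.
C G (6): add — endpoints in different components.
B D (7): add — endpoints in different components.
D G (8): skip — D and G already connected.
C F (10): add — endpoints in different components.
D H (10): skip — D and H already connected.
B E (11): add — endpoints in different components.
Edges rejected before the tree was complete: 2.

2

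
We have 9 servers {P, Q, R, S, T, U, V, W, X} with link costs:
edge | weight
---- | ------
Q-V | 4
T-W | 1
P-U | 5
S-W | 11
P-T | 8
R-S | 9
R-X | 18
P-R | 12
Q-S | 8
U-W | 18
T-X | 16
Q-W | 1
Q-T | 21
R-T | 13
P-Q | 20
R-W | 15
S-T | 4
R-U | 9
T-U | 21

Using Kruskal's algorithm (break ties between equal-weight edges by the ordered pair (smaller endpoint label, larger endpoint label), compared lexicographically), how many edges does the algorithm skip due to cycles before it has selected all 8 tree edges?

Sort edges by weight, then run Kruskal:
Q-W (1): add — endpoints in different components.
T-W (1): add — endpoints in different components.
Q-V (4): add — endpoints in different components.
S-T (4): add — endpoints in different components.
P-U (5): add — endpoints in different components.
P-T (8): add — endpoints in different components.
Q-S (8): skip — Q and S already connected.
R-S (9): add — endpoints in different components.
R-U (9): skip — U and R already connected.
S-W (11): skip — W and S already connected.
P-R (12): skip — R and P already connected.
R-T (13): skip — T and R already connected.
R-W (15): skip — W and R already connected.
T-X (16): add — endpoints in different components.
Edges rejected before the tree was complete: 6.

6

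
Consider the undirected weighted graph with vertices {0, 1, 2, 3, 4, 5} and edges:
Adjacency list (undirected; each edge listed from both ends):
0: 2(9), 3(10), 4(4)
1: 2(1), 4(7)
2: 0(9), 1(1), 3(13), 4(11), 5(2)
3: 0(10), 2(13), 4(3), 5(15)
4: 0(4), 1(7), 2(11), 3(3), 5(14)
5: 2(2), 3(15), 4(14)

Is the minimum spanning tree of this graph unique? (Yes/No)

Sort edges by weight, then run Kruskal:
1 2 (1): add — endpoints in different components.
2 5 (2): add — endpoints in different components.
3 4 (3): add — endpoints in different components.
0 4 (4): add — endpoints in different components.
1 4 (7): add — endpoints in different components.
Every non-tree edge has weight strictly greater than the heaviest edge on the tree path between its endpoints, so the MST is unique.

Yes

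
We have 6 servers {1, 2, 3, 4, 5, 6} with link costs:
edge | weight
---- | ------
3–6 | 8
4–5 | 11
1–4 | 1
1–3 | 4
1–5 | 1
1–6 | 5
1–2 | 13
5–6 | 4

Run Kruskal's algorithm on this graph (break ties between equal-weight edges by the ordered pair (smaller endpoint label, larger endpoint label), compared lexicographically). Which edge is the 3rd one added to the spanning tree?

1-3

Kruskal: consider edges lightest-first.
1–4 (1): add. Components now {1,4} {2} {3} {5} {6}
1–5 (1): add. Components now {1,4,5} {2} {3} {6}
1–3 (4): add. Components now {1,3,4,5} {2} {6}
5–6 (4): add. Components now {1,3,4,5,6} {2}
1–6 (5): skip — 1 and 6 already connected.
3–6 (8): skip — 3 and 6 already connected.
4–5 (11): skip — 4 and 5 already connected.
1–2 (13): add. Components now {1,2,3,4,5,6}
The 3rd edge added is 1–3.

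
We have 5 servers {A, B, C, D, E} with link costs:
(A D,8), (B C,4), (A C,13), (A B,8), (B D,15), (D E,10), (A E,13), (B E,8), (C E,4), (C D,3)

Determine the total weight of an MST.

Grow the tree from E using Prim:
Step 1: frontier [C E 4, B E 8, D E 10, A E 13] → take C E (4); add C.
Step 2: frontier [C D 3, B C 4, A C 13, B E 8, D E 10, A E 13] → take C D (3); add D.
Step 3: frontier [B C 4, A C 13, A D 8, B D 15, B E 8, A E 13] → take B C (4); add B.
Step 4: frontier [A B 8, A C 13, A D 8, A E 13] → take A B (8); add A.
MST edges: C E, C D, B C, A B; total weight 4+3+4+8 = 19.

19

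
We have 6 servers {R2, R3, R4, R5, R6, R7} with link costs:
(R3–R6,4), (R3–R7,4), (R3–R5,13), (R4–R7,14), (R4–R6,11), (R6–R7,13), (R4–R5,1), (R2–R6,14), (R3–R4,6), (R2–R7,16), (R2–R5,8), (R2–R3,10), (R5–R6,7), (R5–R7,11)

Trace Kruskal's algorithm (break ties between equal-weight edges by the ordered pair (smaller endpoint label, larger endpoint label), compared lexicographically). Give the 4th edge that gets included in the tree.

Kruskal: consider edges lightest-first.
R4–R5 (1): add. Components now {R3} {R4,R5} {R6} {R7} {R2}
R3–R6 (4): add. Components now {R3,R6} {R4,R5} {R7} {R2}
R3–R7 (4): add. Components now {R3,R6,R7} {R4,R5} {R2}
R3–R4 (6): add. Components now {R3,R4,R5,R6,R7} {R2}
R5–R6 (7): skip — R5 and R6 already connected.
R2–R5 (8): add. Components now {R2,R3,R4,R5,R6,R7}
The 4th edge added is R3–R4.

R3-R4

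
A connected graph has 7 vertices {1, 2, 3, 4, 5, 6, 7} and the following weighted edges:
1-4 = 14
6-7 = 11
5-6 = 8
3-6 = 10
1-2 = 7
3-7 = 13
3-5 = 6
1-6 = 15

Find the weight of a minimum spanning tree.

Kruskal's algorithm — process edges by increasing weight (ties by edge label):
3-5 (6): add — endpoints in different components.
1-2 (7): add — endpoints in different components.
5-6 (8): add — endpoints in different components.
3-6 (10): skip — 3 and 6 already connected.
6-7 (11): add — endpoints in different components.
3-7 (13): skip — 3 and 7 already connected.
1-4 (14): add — endpoints in different components.
1-6 (15): add — endpoints in different components.
MST edges: 3-5, 1-2, 5-6, 6-7, 1-4, 1-6; total weight 6+7+8+11+14+15 = 61.

61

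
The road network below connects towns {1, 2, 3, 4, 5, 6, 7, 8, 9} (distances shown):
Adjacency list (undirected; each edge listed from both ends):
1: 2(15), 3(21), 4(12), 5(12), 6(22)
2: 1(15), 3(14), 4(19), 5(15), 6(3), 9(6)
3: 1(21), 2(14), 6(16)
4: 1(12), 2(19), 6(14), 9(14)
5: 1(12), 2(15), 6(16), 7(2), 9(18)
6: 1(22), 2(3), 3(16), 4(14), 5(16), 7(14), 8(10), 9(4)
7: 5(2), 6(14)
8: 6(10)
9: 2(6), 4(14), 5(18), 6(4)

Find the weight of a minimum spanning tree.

Sort edges by weight, then run Kruskal:
5 7 (2): add — endpoints in different components.
2 6 (3): add — endpoints in different components.
6 9 (4): add — endpoints in different components.
2 9 (6): skip — 2 and 9 already connected.
6 8 (10): add — endpoints in different components.
1 4 (12): add — endpoints in different components.
1 5 (12): add — endpoints in different components.
2 3 (14): add — endpoints in different components.
4 6 (14): add — endpoints in different components.
MST edges: 5 7, 2 6, 6 9, 6 8, 1 4, 1 5, 2 3, 4 6; total weight 2+3+4+10+12+12+14+14 = 71.

71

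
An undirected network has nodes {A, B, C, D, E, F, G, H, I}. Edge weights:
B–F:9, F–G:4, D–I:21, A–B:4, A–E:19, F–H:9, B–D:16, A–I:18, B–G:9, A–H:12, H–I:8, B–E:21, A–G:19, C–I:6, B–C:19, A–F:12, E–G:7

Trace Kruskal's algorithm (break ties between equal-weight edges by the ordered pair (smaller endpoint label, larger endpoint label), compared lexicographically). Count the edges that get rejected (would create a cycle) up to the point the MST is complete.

3

Sort edges by weight, then run Kruskal:
A–B (4): add — endpoints in different components.
F–G (4): add — endpoints in different components.
C–I (6): add — endpoints in different components.
E–G (7): add — endpoints in different components.
H–I (8): add — endpoints in different components.
B–F (9): add — endpoints in different components.
B–G (9): skip — B and G already connected.
F–H (9): add — endpoints in different components.
A–F (12): skip — A and F already connected.
A–H (12): skip — A and H already connected.
B–D (16): add — endpoints in different components.
Edges rejected before the tree was complete: 3.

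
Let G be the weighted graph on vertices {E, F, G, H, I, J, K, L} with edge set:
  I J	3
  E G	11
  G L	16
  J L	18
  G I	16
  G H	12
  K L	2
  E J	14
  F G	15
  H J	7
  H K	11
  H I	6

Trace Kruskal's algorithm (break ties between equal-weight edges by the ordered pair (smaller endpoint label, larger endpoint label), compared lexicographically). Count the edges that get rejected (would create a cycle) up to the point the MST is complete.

Kruskal's algorithm — process edges by increasing weight (ties by edge label):
K L (2): add — endpoints in different components.
I J (3): add — endpoints in different components.
H I (6): add — endpoints in different components.
H J (7): skip — H and J already connected.
E G (11): add — endpoints in different components.
H K (11): add — endpoints in different components.
G H (12): add — endpoints in different components.
E J (14): skip — E and J already connected.
F G (15): add — endpoints in different components.
Edges rejected before the tree was complete: 2.

2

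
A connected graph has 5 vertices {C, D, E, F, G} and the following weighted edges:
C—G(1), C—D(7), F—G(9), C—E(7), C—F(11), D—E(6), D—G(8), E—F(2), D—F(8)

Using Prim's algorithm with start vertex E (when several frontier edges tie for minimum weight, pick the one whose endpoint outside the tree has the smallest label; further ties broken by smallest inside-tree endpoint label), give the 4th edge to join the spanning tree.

Prim, starting at E.
Step 1: cheapest edge leaving the tree is E—F (2); add F.
Step 2: cheapest edge leaving the tree is D—E (6); add D.
Step 3: cheapest edge leaving the tree is C—D (7); add C.
Step 4: cheapest edge leaving the tree is C—G (1); add G.
The 4th edge added is C—G.

C-G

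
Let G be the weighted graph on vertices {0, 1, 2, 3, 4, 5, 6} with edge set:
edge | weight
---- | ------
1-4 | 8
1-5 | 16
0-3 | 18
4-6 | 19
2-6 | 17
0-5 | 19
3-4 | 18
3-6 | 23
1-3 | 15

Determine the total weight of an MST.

Kruskal: consider edges lightest-first.
1-4 (8): add. Components now {0} {1,4} {2} {3} {5} {6}
1-3 (15): add. Components now {0} {1,3,4} {2} {5} {6}
1-5 (16): add. Components now {0} {1,3,4,5} {2} {6}
2-6 (17): add. Components now {0} {1,3,4,5} {2,6}
0-3 (18): add. Components now {0,1,3,4,5} {2,6}
3-4 (18): skip — 3 and 4 already connected.
0-5 (19): skip — 0 and 5 already connected.
4-6 (19): add. Components now {0,1,2,3,4,5,6}
MST edges: 1-4, 1-3, 1-5, 2-6, 0-3, 4-6; total weight 8+15+16+17+18+19 = 93.

93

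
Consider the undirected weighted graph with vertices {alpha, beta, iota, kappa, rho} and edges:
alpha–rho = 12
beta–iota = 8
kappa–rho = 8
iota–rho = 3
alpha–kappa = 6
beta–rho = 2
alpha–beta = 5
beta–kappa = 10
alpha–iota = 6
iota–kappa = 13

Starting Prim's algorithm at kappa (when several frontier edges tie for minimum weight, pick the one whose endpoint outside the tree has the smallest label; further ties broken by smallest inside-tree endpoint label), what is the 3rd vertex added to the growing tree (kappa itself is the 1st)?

Prim's algorithm from kappa:
Step 1: frontier [alpha–kappa 6, kappa–rho 8, beta–kappa 10, iota–kappa 13] → take alpha–kappa (6); add alpha.
Step 2: frontier [alpha–beta 5, alpha–iota 6, alpha–rho 12, kappa–rho 8, beta–kappa 10, iota–kappa 13] → take alpha–beta (5); add beta.
Step 3: frontier [alpha–iota 6, alpha–rho 12, beta–rho 2, beta–iota 8, kappa–rho 8, iota–kappa 13] → take beta–rho (2); add rho.
Step 4: frontier [alpha–iota 6, beta–iota 8, iota–kappa 13, iota–rho 3] → take iota–rho (3); add iota.
Vertex order: kappa, alpha, beta, rho, iota. The 3rd vertex is beta.

beta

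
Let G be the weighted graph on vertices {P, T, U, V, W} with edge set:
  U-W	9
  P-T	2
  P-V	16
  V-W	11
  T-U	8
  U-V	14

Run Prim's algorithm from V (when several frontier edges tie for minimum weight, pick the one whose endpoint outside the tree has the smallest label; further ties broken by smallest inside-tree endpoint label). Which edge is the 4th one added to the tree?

Prim's algorithm from V:
Step 1: cheapest edge leaving the tree is V-W (11); add W.
Step 2: cheapest edge leaving the tree is U-W (9); add U.
Step 3: cheapest edge leaving the tree is T-U (8); add T.
Step 4: cheapest edge leaving the tree is P-T (2); add P.
The 4th edge added is P-T.

P-T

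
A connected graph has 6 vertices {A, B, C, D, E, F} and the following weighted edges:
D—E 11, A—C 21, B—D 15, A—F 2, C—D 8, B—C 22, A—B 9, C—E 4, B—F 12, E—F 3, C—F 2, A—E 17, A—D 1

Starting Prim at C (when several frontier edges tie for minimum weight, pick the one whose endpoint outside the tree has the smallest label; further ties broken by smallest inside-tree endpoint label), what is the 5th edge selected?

Prim's algorithm from C:
Step 1: frontier [C—F 2, C—E 4, C—D 8, A—C 21, B—C 22] → take C—F (2); add F.
Step 2: frontier [C—E 4, C—D 8, A—C 21, B—C 22, A—F 2, E—F 3, B—F 12] → take A—F (2); add A.
Step 3: frontier [A—D 1, A—B 9, A—E 17, C—E 4, C—D 8, B—C 22, E—F 3, B—F 12] → take A—D (1); add D.
Step 4: frontier [A—B 9, A—E 17, C—E 4, B—C 22, D—E 11, B—D 15, E—F 3, B—F 12] → take E—F (3); add E.
Step 5: frontier [A—B 9, B—C 22, B—D 15, B—F 12] → take A—B (9); add B.
The 5th edge added is A—B.

A-B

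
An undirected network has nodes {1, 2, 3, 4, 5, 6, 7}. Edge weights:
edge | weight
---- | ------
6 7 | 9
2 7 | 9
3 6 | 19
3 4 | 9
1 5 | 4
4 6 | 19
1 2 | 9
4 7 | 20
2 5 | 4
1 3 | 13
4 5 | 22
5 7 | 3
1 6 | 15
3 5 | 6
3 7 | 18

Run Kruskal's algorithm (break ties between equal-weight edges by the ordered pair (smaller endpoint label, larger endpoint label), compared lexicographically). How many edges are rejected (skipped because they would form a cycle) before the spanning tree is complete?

2

Sort edges by weight, then run Kruskal:
5 7 (3): add — endpoints in different components.
1 5 (4): add — endpoints in different components.
2 5 (4): add — endpoints in different components.
3 5 (6): add — endpoints in different components.
1 2 (9): skip — 1 and 2 already connected.
2 7 (9): skip — 2 and 7 already connected.
3 4 (9): add — endpoints in different components.
6 7 (9): add — endpoints in different components.
Edges rejected before the tree was complete: 2.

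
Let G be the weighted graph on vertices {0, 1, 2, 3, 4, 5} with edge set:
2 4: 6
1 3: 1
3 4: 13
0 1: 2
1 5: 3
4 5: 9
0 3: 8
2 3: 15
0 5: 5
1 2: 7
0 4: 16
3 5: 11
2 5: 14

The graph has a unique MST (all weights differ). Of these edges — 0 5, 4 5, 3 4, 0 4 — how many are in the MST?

Kruskal's algorithm — process edges by increasing weight (ties by edge label):
1 3 (1): add — endpoints in different components.
0 1 (2): add — endpoints in different components.
1 5 (3): add — endpoints in different components.
0 5 (5): skip — 0 and 5 already connected.
2 4 (6): add — endpoints in different components.
1 2 (7): add — endpoints in different components.
MST edge set: {1 3, 0 1, 1 5, 2 4, 1 2}.
Of the listed edges, {} are in the MST → 0.

0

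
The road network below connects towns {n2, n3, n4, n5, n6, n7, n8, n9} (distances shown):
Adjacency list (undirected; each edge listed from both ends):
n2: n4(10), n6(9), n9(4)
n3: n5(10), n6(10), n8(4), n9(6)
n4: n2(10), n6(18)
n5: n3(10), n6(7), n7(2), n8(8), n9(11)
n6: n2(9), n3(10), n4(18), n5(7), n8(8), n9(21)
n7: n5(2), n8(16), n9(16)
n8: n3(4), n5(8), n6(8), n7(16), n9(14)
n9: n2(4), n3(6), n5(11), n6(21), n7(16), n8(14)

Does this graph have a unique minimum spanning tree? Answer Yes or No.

No

Sort edges by weight, then run Kruskal:
n5 n7 (2): add — endpoints in different components.
n2 n9 (4): add — endpoints in different components.
n3 n8 (4): add — endpoints in different components.
n3 n9 (6): add — endpoints in different components.
n5 n6 (7): add — endpoints in different components.
n5 n8 (8): add — endpoints in different components.
n6 n8 (8): skip — n8 and n6 already connected.
n2 n6 (9): skip — n2 and n6 already connected.
n2 n4 (10): add — endpoints in different components.
Non-tree edge n6 n8 has weight 8, equal to the heaviest edge on its tree cycle — swapping gives another MST of the same weight. Not unique.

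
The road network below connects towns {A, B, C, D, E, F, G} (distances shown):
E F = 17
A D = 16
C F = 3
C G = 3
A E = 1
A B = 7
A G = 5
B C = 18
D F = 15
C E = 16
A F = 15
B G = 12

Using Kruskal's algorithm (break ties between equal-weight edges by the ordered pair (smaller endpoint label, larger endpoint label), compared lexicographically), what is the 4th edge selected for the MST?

Sort edges by weight, then run Kruskal:
A E (1): add. Components now {A,E} {B} {C} {D} {F} {G}
C F (3): add. Components now {A,E} {B} {C,F} {D} {G}
C G (3): add. Components now {A,E} {B} {C,F,G} {D}
A G (5): add. Components now {A,C,E,F,G} {B} {D}
A B (7): add. Components now {A,B,C,E,F,G} {D}
B G (12): skip — B and G already connected.
A F (15): skip — A and F already connected.
D F (15): add. Components now {A,B,C,D,E,F,G}
The 4th edge added is A G.

A-G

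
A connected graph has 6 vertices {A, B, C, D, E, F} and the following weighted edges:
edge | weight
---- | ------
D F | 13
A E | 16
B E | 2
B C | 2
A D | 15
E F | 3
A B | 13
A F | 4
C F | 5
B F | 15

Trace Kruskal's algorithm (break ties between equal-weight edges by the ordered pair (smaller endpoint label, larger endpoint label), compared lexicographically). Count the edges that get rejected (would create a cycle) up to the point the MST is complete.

2

Kruskal: consider edges lightest-first.
B C (2): add — endpoints in different components.
B E (2): add — endpoints in different components.
E F (3): add — endpoints in different components.
A F (4): add — endpoints in different components.
C F (5): skip — C and F already connected.
A B (13): skip — A and B already connected.
D F (13): add — endpoints in different components.
Edges rejected before the tree was complete: 2.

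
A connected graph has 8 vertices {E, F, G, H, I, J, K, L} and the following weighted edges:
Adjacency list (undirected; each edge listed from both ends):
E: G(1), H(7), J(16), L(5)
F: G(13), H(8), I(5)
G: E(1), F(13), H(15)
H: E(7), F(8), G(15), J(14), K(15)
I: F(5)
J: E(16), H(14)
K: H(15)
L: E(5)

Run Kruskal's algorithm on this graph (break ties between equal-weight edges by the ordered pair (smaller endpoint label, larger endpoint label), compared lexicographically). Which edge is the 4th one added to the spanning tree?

Kruskal's algorithm — process edges by increasing weight (ties by edge label):
E G (1): add — endpoints in different components.
E L (5): add — endpoints in different components.
F I (5): add — endpoints in different components.
E H (7): add — endpoints in different components.
F H (8): add — endpoints in different components.
F G (13): skip — F and G already connected.
H J (14): add — endpoints in different components.
G H (15): skip — G and H already connected.
H K (15): add — endpoints in different components.
The 4th edge added is E H.

E-H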